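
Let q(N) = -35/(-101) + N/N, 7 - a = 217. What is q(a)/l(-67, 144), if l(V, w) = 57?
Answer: 136/5757 ≈ 0.023623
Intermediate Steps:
a = -210 (a = 7 - 1*217 = 7 - 217 = -210)
q(N) = 136/101 (q(N) = -35*(-1/101) + 1 = 35/101 + 1 = 136/101)
q(a)/l(-67, 144) = (136/101)/57 = (136/101)*(1/57) = 136/5757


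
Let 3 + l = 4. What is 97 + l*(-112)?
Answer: -15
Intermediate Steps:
l = 1 (l = -3 + 4 = 1)
97 + l*(-112) = 97 + 1*(-112) = 97 - 112 = -15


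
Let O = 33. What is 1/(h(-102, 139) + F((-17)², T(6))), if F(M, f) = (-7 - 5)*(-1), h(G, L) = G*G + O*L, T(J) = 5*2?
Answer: 1/15003 ≈ 6.6653e-5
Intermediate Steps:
T(J) = 10
h(G, L) = G² + 33*L (h(G, L) = G*G + 33*L = G² + 33*L)
F(M, f) = 12 (F(M, f) = -12*(-1) = 12)
1/(h(-102, 139) + F((-17)², T(6))) = 1/(((-102)² + 33*139) + 12) = 1/((10404 + 4587) + 12) = 1/(14991 + 12) = 1/15003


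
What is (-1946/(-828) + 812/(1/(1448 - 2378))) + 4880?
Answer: -310614947/414 ≈ -7.5028e+5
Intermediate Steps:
(-1946/(-828) + 812/(1/(1448 - 2378))) + 4880 = (-1946*(-1/828) + 812/(1/(-930))) + 4880 = (973/414 + 812/(-1/930)) + 4880 = (973/414 + 812*(-930)) + 4880 = (973/414 - 755160) + 4880 = -312635267/414 + 4880 = -310614947/414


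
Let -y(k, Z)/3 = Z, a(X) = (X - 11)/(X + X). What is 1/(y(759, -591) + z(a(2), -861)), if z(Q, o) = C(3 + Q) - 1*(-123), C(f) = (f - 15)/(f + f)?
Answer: 2/3773 ≈ 0.00053008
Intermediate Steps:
a(X) = (-11 + X)/(2*X) (a(X) = (-11 + X)/((2*X)) = (-11 + X)*(1/(2*X)) = (-11 + X)/(2*X))
y(k, Z) = -3*Z
C(f) = (-15 + f)/(2*f) (C(f) = (-15 + f)/((2*f)) = (-15 + f)*(1/(2*f)) = (-15 + f)/(2*f))
z(Q, o) = 123 + (-12 + Q)/(2*(3 + Q)) (z(Q, o) = (-15 + (3 + Q))/(2*(3 + Q)) - 1*(-123) = (-12 + Q)/(2*(3 + Q)) + 123 = 123 + (-12 + Q)/(2*(3 + Q)))
1/(y(759, -591) + z(a(2), -861)) = 1/(-3*(-591) + (726 + 247*((½)*(-11 + 2)/2))/(2*(3 + (½)*(-11 + 2)/2))) = 1/(1773 + (726 + 247*((½)*(½)*(-9)))/(2*(3 + (½)*(½)*(-9)))) = 1/(1773 + (726 + 247*(-9/4))/(2*(3 - 9/4))) = 1/(1773 + (726 - 2223/4)/(2*(¾))) = 1/(1773 + (½)*(4/3)*(681/4)) = 1/(1773 + 227/2) = 1/(3773/2) = 2/3773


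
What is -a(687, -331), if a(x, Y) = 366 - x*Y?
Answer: -227763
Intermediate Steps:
a(x, Y) = 366 - Y*x
-a(687, -331) = -(366 - 1*(-331)*687) = -(366 + 227397) = -1*227763 = -227763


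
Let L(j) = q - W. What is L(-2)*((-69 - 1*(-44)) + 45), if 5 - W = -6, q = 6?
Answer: -100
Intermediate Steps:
W = 11 (W = 5 - 1*(-6) = 5 + 6 = 11)
L(j) = -5 (L(j) = 6 - 1*11 = 6 - 11 = -5)
L(-2)*((-69 - 1*(-44)) + 45) = -5*((-69 - 1*(-44)) + 45) = -5*((-69 + 44) + 45) = -5*(-25 + 45) = -5*20 = -100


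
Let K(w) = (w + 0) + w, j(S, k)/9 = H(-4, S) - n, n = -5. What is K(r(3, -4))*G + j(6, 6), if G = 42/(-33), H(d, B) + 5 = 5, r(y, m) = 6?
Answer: 327/11 ≈ 29.727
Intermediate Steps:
H(d, B) = 0 (H(d, B) = -5 + 5 = 0)
j(S, k) = 45 (j(S, k) = 9*(0 - 1*(-5)) = 9*(0 + 5) = 9*5 = 45)
G = -14/11 (G = 42*(-1/33) = -14/11 ≈ -1.2727)
K(w) = 2*w (K(w) = w + w = 2*w)
K(r(3, -4))*G + j(6, 6) = (2*6)*(-14/11) + 45 = 12*(-14/11) + 45 = -168/11 + 45 = 327/11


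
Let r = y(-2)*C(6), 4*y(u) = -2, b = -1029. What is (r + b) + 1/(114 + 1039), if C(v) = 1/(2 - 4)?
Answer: -4744591/4612 ≈ -1028.8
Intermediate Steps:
C(v) = -½ (C(v) = 1/(-2) = -½)
y(u) = -½ (y(u) = (¼)*(-2) = -½)
r = ¼ (r = -½*(-½) = ¼ ≈ 0.25000)
(r + b) + 1/(114 + 1039) = (¼ - 1029) + 1/(114 + 1039) = -4115/4 + 1/1153 = -4744591/4612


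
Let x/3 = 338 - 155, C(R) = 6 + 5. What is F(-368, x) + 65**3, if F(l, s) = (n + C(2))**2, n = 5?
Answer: 274881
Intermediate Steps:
C(R) = 11
x = 549 (x = 3*(338 - 155) = 3*183 = 549)
F(l, s) = 256 (F(l, s) = (5 + 11)**2 = 16**2 = 256)
F(-368, x) + 65**3 = 256 + 65**3 = 256 + 274625 = 274881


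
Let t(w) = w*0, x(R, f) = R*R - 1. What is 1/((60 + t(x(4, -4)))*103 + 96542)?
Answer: 1/102722 ≈ 9.7350e-6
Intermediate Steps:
x(R, f) = -1 + R**2 (x(R, f) = R**2 - 1 = -1 + R**2)
t(w) = 0
1/((60 + t(x(4, -4)))*103 + 96542) = 1/((60 + 0)*103 + 96542) = 1/(60*103 + 96542) = 1/(6180 + 96542) = 1/102722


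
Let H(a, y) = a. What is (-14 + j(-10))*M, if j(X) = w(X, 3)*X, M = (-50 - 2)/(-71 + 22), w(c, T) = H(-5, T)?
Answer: 1872/49 ≈ 38.204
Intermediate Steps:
w(c, T) = -5
M = 52/49 (M = -52/(-49) = -52*(-1/49) = 52/49 ≈ 1.0612)
j(X) = -5*X
(-14 + j(-10))*M = (-14 - 5*(-10))*(52/49) = (-14 + 50)*(52/49) = 36*(52/49) = 1872/49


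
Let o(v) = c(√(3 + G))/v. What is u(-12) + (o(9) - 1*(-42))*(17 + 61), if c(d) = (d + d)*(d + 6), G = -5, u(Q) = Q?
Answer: 9688/3 + 104*I*√2 ≈ 3229.3 + 147.08*I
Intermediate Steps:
c(d) = 2*d*(6 + d) (c(d) = (2*d)*(6 + d) = 2*d*(6 + d))
o(v) = 2*I*√2*(6 + I*√2)/v (o(v) = (2*√(3 - 5)*(6 + √(3 - 5)))/v = (2*√(-2)*(6 + √(-2)))/v = (2*(I*√2)*(6 + I*√2))/v = (2*I*√2*(6 + I*√2))/v = 2*I*√2*(6 + I*√2)/v)
u(-12) + (o(9) - 1*(-42))*(17 + 61) = -12 + (4*(-1 + 3*I*√2)/9 - 1*(-42))*(17 + 61) = -12 + (4*(⅑)*(-1 + 3*I*√2) + 42)*78 = -12 + ((-4/9 + 4*I*√2/3) + 42)*78 = -12 + (374/9 + 4*I*√2/3)*78 = -12 + (9724/3 + 104*I*√2) = 9688/3 + 104*I*√2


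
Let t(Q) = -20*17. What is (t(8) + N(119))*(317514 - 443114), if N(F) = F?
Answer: 27757600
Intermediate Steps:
t(Q) = -340
(t(8) + N(119))*(317514 - 443114) = (-340 + 119)*(317514 - 443114) = -221*(-125600) = 27757600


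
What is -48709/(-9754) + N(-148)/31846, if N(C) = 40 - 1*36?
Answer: 775612915/155312942 ≈ 4.9939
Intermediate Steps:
N(C) = 4 (N(C) = 40 - 36 = 4)
-48709/(-9754) + N(-148)/31846 = -48709/(-9754) + 4/31846 = -48709*(-1/9754) + 4*(1/31846) = 48709/9754 + 2/15923 = 775612915/155312942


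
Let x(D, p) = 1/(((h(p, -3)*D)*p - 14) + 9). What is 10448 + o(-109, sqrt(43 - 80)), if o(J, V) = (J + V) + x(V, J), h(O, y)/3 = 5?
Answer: (8801*I + 16904270*sqrt(37))/(5*(-I + 327*sqrt(37))) ≈ 10339.0 + 6.0829*I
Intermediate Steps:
h(O, y) = 15 (h(O, y) = 3*5 = 15)
x(D, p) = 1/(-5 + 15*D*p) (x(D, p) = 1/(((15*D)*p - 14) + 9) = 1/((15*D*p - 14) + 9) = 1/((-14 + 15*D*p) + 9) = 1/(-5 + 15*D*p))
o(J, V) = J + V + 1/(5*(-1 + 3*J*V)) (o(J, V) = (J + V) + 1/(5*(-1 + 3*V*J)) = (J + V) + 1/(5*(-1 + 3*J*V)) = J + V + 1/(5*(-1 + 3*J*V)))
10448 + o(-109, sqrt(43 - 80)) = 10448 + (-109 + sqrt(43 - 80) + 1/(-5 + 15*(-109)*sqrt(43 - 80))) = 10448 + (-109 + sqrt(-37) + 1/(-5 + 15*(-109)*sqrt(-37))) = 10448 + (-109 + I*sqrt(37) + 1/(-5 + 15*(-109)*(I*sqrt(37)))) = 10448 + (-109 + I*sqrt(37) + 1/(-5 - 1635*I*sqrt(37))) = 10448 + (-109 + 1/(-5 - 1635*I*sqrt(37)) + I*sqrt(37)) = 10339 + 1/(-5 - 1635*I*sqrt(37)) + I*sqrt(37)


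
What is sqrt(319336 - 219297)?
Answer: sqrt(100039) ≈ 316.29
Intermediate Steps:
sqrt(319336 - 219297) = sqrt(100039)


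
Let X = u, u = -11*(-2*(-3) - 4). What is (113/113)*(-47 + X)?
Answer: -69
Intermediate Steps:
u = -22 (u = -11*(6 - 4) = -11*2 = -22)
X = -22
(113/113)*(-47 + X) = (113/113)*(-47 - 22) = (113*(1/113))*(-69) = 1*(-69) = -69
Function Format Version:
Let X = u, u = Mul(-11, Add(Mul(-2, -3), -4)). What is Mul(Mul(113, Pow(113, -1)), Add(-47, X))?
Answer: -69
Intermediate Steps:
u = -22 (u = Mul(-11, Add(6, -4)) = Mul(-11, 2) = -22)
X = -22
Mul(Mul(113, Pow(113, -1)), Add(-47, X)) = Mul(Mul(113, Pow(113, -1)), Add(-47, -22)) = Mul(Mul(113, Rational(1, 113)), -69) = Mul(1, -69) = -69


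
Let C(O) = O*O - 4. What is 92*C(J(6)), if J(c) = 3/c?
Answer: -345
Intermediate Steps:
C(O) = -4 + O**2 (C(O) = O**2 - 4 = -4 + O**2)
92*C(J(6)) = 92*(-4 + (3/6)**2) = 92*(-4 + (3*(1/6))**2) = 92*(-4 + (1/2)**2) = 92*(-4 + 1/4) = 92*(-15/4) = -345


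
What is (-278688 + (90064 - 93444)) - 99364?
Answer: -381432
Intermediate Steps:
(-278688 + (90064 - 93444)) - 99364 = (-278688 - 3380) - 99364 = -282068 - 99364 = -381432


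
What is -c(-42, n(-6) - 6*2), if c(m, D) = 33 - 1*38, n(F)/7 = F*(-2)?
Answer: 5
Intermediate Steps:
n(F) = -14*F (n(F) = 7*(F*(-2)) = 7*(-2*F) = -14*F)
c(m, D) = -5 (c(m, D) = 33 - 38 = -5)
-c(-42, n(-6) - 6*2) = -1*(-5) = 5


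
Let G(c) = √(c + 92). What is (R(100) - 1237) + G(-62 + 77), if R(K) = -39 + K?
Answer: -1176 + √107 ≈ -1165.7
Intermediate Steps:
G(c) = √(92 + c)
(R(100) - 1237) + G(-62 + 77) = ((-39 + 100) - 1237) + √(92 + (-62 + 77)) = (61 - 1237) + √(92 + 15) = -1176 + √107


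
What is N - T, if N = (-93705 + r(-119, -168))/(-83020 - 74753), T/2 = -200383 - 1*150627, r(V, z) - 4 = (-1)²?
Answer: 110759895160/157773 ≈ 7.0202e+5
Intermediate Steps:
r(V, z) = 5 (r(V, z) = 4 + (-1)² = 4 + 1 = 5)
T = -702020 (T = 2*(-200383 - 1*150627) = 2*(-200383 - 150627) = 2*(-351010) = -702020)
N = 93700/157773 (N = (-93705 + 5)/(-83020 - 74753) = -93700/(-157773) = -93700*(-1/157773) = 93700/157773 ≈ 0.59389)
N - T = 93700/157773 - 1*(-702020) = 93700/157773 + 702020 = 110759895160/157773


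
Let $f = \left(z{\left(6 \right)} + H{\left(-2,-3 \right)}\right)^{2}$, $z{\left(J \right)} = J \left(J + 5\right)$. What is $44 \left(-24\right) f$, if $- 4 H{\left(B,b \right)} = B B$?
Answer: $-4461600$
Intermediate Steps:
$H{\left(B,b \right)} = - \frac{B^{2}}{4}$ ($H{\left(B,b \right)} = - \frac{B B}{4} = - \frac{B^{2}}{4}$)
$z{\left(J \right)} = J \left(5 + J\right)$
$f = 4225$ ($f = \left(6 \left(5 + 6\right) - \frac{\left(-2\right)^{2}}{4}\right)^{2} = \left(6 \cdot 11 - 1\right)^{2} = \left(66 - 1\right)^{2} = 65^{2} = 4225$)
$44 \left(-24\right) f = 44 \left(-24\right) 4225 = \left(-1056\right) 4225 = -4461600$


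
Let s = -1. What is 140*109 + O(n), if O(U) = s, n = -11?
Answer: 15259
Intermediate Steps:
O(U) = -1
140*109 + O(n) = 140*109 - 1 = 15260 - 1 = 15259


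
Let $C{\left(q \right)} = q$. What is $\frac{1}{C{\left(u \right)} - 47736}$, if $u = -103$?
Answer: $- \frac{1}{47839} \approx -2.0903 \cdot 10^{-5}$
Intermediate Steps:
$\frac{1}{C{\left(u \right)} - 47736} = \frac{1}{-103 - 47736} = \frac{1}{-47839} = - \frac{1}{47839}$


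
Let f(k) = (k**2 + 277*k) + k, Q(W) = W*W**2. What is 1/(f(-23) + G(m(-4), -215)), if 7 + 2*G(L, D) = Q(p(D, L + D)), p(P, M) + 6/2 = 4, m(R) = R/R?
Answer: -1/5868 ≈ -0.00017042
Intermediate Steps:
m(R) = 1
p(P, M) = 1 (p(P, M) = -3 + 4 = 1)
Q(W) = W**3
f(k) = k**2 + 278*k
G(L, D) = -3 (G(L, D) = -7/2 + (1/2)*1**3 = -7/2 + (1/2)*1 = -7/2 + 1/2 = -3)
1/(f(-23) + G(m(-4), -215)) = 1/(-23*(278 - 23) - 3) = 1/(-23*255 - 3) = 1/(-5865 - 3) = 1/(-5868) = -1/5868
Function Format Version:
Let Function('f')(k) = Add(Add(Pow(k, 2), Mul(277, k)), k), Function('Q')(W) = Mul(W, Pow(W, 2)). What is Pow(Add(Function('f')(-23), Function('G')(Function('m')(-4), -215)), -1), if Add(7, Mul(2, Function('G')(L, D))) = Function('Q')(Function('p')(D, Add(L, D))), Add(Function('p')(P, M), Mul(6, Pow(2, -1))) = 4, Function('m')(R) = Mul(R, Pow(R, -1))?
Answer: Rational(-1, 5868) ≈ -0.00017042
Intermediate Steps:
Function('m')(R) = 1
Function('p')(P, M) = 1 (Function('p')(P, M) = Add(-3, 4) = 1)
Function('Q')(W) = Pow(W, 3)
Function('f')(k) = Add(Pow(k, 2), Mul(278, k))
Function('G')(L, D) = -3 (Function('G')(L, D) = Add(Rational(-7, 2), Mul(Rational(1, 2), Pow(1, 3))) = Add(Rational(-7, 2), Mul(Rational(1, 2), 1)) = Add(Rational(-7, 2), Rational(1, 2)) = -3)
Pow(Add(Function('f')(-23), Function('G')(Function('m')(-4), -215)), -1) = Pow(Add(Mul(-23, Add(278, -23)), -3), -1) = Pow(Add(Mul(-23, 255), -3), -1) = Pow(Add(-5865, -3), -1) = Pow(-5868, -1) = Rational(-1, 5868)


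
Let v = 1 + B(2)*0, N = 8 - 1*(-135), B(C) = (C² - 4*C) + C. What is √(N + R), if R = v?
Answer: 12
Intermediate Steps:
B(C) = C² - 3*C
N = 143 (N = 8 + 135 = 143)
v = 1 (v = 1 + (2*(-3 + 2))*0 = 1 + (2*(-1))*0 = 1 - 2*0 = 1 + 0 = 1)
R = 1
√(N + R) = √(143 + 1) = √144 = 12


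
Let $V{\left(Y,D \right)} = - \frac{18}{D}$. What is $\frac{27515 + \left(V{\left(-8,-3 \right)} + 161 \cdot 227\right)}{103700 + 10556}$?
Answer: $\frac{16017}{28564} \approx 0.56074$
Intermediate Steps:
$\frac{27515 + \left(V{\left(-8,-3 \right)} + 161 \cdot 227\right)}{103700 + 10556} = \frac{27515 + \left(- \frac{18}{-3} + 161 \cdot 227\right)}{103700 + 10556} = \frac{27515 + \left(\left(-18\right) \left(- \frac{1}{3}\right) + 36547\right)}{114256} = \left(27515 + \left(6 + 36547\right)\right) \frac{1}{114256} = \left(27515 + 36553\right) \frac{1}{114256} = 64068 \cdot \frac{1}{114256} = \frac{16017}{28564}$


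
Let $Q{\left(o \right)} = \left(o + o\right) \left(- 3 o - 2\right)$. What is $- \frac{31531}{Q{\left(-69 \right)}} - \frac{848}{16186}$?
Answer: $\frac{243185423}{228950970} \approx 1.0622$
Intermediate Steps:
$Q{\left(o \right)} = 2 o \left(-2 - 3 o\right)$
$- \frac{31531}{Q{\left(-69 \right)}} - \frac{848}{16186} = - \frac{31531}{\left(-2\right) \left(-69\right) \left(2 + 3 \left(-69\right)\right)} - \frac{848}{16186} = - \frac{31531}{\left(-2\right) \left(-69\right) \left(2 - 207\right)} - \frac{424}{8093} = - \frac{31531}{\left(-2\right) \left(-69\right) \left(-205\right)} - \frac{424}{8093} = - \frac{31531}{-28290} - \frac{424}{8093} = \left(-31531\right) \left(- \frac{1}{28290}\right) - \frac{424}{8093} = \frac{31531}{28290} - \frac{424}{8093} = \frac{243185423}{228950970}$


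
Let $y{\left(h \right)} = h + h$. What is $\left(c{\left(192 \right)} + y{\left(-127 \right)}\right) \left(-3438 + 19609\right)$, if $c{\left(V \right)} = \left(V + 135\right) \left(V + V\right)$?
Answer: $2026452694$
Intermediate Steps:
$y{\left(h \right)} = 2 h$
$c{\left(V \right)} = 2 V \left(135 + V\right)$ ($c{\left(V \right)} = \left(135 + V\right) 2 V = 2 V \left(135 + V\right)$)
$\left(c{\left(192 \right)} + y{\left(-127 \right)}\right) \left(-3438 + 19609\right) = \left(2 \cdot 192 \left(135 + 192\right) + 2 \left(-127\right)\right) \left(-3438 + 19609\right) = \left(2 \cdot 192 \cdot 327 - 254\right) 16171 = \left(125568 - 254\right) 16171 = 125314 \cdot 16171 = 2026452694$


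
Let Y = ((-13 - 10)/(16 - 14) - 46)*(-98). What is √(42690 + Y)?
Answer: 5*√1933 ≈ 219.83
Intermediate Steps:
Y = 5635 (Y = (-23/2 - 46)*(-98) = -115/2*(-98) = 5635)
√(42690 + Y) = √(42690 + 5635) = √48325 = 5*√1933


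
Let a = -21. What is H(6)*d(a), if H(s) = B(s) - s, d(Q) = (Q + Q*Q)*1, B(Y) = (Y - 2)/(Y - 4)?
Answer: -1680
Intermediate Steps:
B(Y) = (-2 + Y)/(-4 + Y)
d(Q) = Q + Q**2 (d(Q) = (Q + Q**2)*1 = Q + Q**2)
H(s) = -s + (-2 + s)/(-4 + s) (H(s) = (-2 + s)/(-4 + s) - s = -s + (-2 + s)/(-4 + s))
H(6)*d(a) = ((-2 + 6 - 1*6*(-4 + 6))/(-4 + 6))*(-21*(1 - 21)) = ((-2 + 6 - 1*6*2)/2)*(-21*(-20)) = ((-2 + 6 - 12)/2)*420 = ((1/2)*(-8))*420 = -4*420 = -1680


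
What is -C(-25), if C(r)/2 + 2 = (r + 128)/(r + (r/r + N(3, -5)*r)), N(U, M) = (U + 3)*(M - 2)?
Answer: 1949/513 ≈ 3.7992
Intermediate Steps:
N(U, M) = (-2 + M)*(3 + U) (N(U, M) = (3 + U)*(-2 + M) = (-2 + M)*(3 + U))
C(r) = -4 + 2*(128 + r)/(1 - 41*r) (C(r) = -4 + 2*((r + 128)/(r + (r/r + (-6 - 2*3 + 3*(-5) - 5*3)*r))) = -4 + 2*((128 + r)/(r + (1 + (-6 - 6 - 15 - 15)*r))) = -4 + 2*((128 + r)/(r + (1 - 42*r))) = -4 + 2*((128 + r)/(1 - 41*r)) = -4 + 2*(128 + r)/(1 - 41*r))
-C(-25) = -2*(-126 - 83*(-25))/(-1 + 41*(-25)) = -2*(-126 + 2075)/(-1 - 1025) = -2*1949/(-1026) = -2*(-1)*1949/1026 = -1*(-1949/513) = 1949/513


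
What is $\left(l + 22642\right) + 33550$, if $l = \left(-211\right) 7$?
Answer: $54715$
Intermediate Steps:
$l = -1477$
$\left(l + 22642\right) + 33550 = \left(-1477 + 22642\right) + 33550 = 21165 + 33550 = 54715$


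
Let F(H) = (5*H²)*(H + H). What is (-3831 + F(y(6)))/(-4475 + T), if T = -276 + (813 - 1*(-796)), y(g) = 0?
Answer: 3831/3142 ≈ 1.2193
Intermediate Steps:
T = 1333 (T = -276 + (813 + 796) = -276 + 1609 = 1333)
F(H) = 10*H³ (F(H) = (5*H²)*(2*H) = 10*H³)
(-3831 + F(y(6)))/(-4475 + T) = (-3831 + 10*0³)/(-4475 + 1333) = (-3831 + 10*0)/(-3142) = (-3831 + 0)*(-1/3142) = -3831*(-1/3142) = 3831/3142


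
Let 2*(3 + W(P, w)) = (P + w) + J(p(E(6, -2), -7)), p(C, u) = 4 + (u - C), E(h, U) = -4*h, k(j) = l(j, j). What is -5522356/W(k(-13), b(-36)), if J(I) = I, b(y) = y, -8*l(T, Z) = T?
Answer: 88357696/155 ≈ 5.7005e+5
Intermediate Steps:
l(T, Z) = -T/8
k(j) = -j/8
p(C, u) = 4 + u - C
W(P, w) = 15/2 + P/2 + w/2 (W(P, w) = -3 + ((P + w) + (4 - 7 - (-4)*6))/2 = -3 + ((P + w) + (4 - 7 - 1*(-24)))/2 = -3 + ((P + w) + (4 - 7 + 24))/2 = -3 + ((P + w) + 21)/2 = -3 + (21 + P + w)/2 = -3 + (21/2 + P/2 + w/2) = 15/2 + P/2 + w/2)
-5522356/W(k(-13), b(-36)) = -5522356/(15/2 + (-⅛*(-13))/2 + (½)*(-36)) = -5522356/(15/2 + (½)*(13/8) - 18) = -5522356/(15/2 + 13/16 - 18) = -5522356/(-155/16) = -5522356*(-16/155) = 88357696/155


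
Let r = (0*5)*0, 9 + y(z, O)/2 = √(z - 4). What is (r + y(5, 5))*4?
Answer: -64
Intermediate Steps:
y(z, O) = -18 + 2*√(-4 + z) (y(z, O) = -18 + 2*√(z - 4) = -18 + 2*√(-4 + z))
r = 0 (r = 0*0 = 0)
(r + y(5, 5))*4 = (0 + (-18 + 2*√(-4 + 5)))*4 = (0 + (-18 + 2*√1))*4 = (0 + (-18 + 2*1))*4 = (0 + (-18 + 2))*4 = (0 - 16)*4 = -16*4 = -64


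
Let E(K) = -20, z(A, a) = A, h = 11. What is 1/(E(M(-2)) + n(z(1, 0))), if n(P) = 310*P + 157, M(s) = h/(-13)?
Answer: 1/447 ≈ 0.0022371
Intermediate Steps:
M(s) = -11/13 (M(s) = 11/(-13) = 11*(-1/13) = -11/13)
n(P) = 157 + 310*P
1/(E(M(-2)) + n(z(1, 0))) = 1/(-20 + (157 + 310*1)) = 1/(-20 + (157 + 310)) = 1/(-20 + 467) = 1/447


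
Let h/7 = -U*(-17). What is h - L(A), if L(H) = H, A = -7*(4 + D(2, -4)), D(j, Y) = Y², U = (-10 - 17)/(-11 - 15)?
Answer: 6853/26 ≈ 263.58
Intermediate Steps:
U = 27/26 (U = -27/(-26) = -27*(-1/26) = 27/26 ≈ 1.0385)
A = -140 (A = -7*(4 + (-4)²) = -7*(4 + 16) = -7*20 = -140)
h = 3213/26 (h = 7*(-1*27/26*(-17)) = 7*(-27/26*(-17)) = 7*(459/26) = 3213/26 ≈ 123.58)
h - L(A) = 3213/26 - 1*(-140) = 3213/26 + 140 = 6853/26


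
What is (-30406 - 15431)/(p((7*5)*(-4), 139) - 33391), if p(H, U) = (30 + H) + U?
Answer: 45837/33362 ≈ 1.3739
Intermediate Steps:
p(H, U) = 30 + H + U
(-30406 - 15431)/(p((7*5)*(-4), 139) - 33391) = (-30406 - 15431)/((30 + (7*5)*(-4) + 139) - 33391) = -45837/((30 + 35*(-4) + 139) - 33391) = -45837/((30 - 140 + 139) - 33391) = -45837/(29 - 33391) = -45837/(-33362) = -45837*(-1/33362) = 45837/33362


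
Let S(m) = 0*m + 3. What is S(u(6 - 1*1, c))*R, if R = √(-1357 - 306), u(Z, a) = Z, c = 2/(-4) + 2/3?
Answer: 3*I*√1663 ≈ 122.34*I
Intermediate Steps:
c = ⅙ (c = 2*(-¼) + 2*(⅓) = -½ + ⅔ = ⅙ ≈ 0.16667)
S(m) = 3 (S(m) = 0 + 3 = 3)
R = I*√1663 (R = √(-1663) = I*√1663 ≈ 40.78*I)
S(u(6 - 1*1, c))*R = 3*(I*√1663) = 3*I*√1663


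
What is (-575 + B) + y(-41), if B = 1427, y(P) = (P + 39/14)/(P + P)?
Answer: 978631/1148 ≈ 852.47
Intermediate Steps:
y(P) = (39/14 + P)/(2*P) (y(P) = (P + 39*(1/14))/((2*P)) = (P + 39/14)*(1/(2*P)) = (39/14 + P)*(1/(2*P)) = (39/14 + P)/(2*P))
(-575 + B) + y(-41) = (-575 + 1427) + (1/28)*(39 + 14*(-41))/(-41) = 852 + (1/28)*(-1/41)*(39 - 574) = 852 + (1/28)*(-1/41)*(-535) = 852 + 535/1148 = 978631/1148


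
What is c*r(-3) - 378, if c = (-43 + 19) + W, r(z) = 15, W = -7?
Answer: -843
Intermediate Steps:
c = -31 (c = (-43 + 19) - 7 = -24 - 7 = -31)
c*r(-3) - 378 = -31*15 - 378 = -465 - 378 = -843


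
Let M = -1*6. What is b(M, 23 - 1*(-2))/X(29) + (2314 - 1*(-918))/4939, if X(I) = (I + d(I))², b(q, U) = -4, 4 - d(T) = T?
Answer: 7989/19756 ≈ 0.40438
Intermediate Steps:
d(T) = 4 - T
M = -6
X(I) = 16 (X(I) = (I + (4 - I))² = 4² = 16)
b(M, 23 - 1*(-2))/X(29) + (2314 - 1*(-918))/4939 = -4/16 + (2314 - 1*(-918))/4939 = -4*1/16 + (2314 + 918)*(1/4939) = -¼ + 3232*(1/4939) = -¼ + 3232/4939 = 7989/19756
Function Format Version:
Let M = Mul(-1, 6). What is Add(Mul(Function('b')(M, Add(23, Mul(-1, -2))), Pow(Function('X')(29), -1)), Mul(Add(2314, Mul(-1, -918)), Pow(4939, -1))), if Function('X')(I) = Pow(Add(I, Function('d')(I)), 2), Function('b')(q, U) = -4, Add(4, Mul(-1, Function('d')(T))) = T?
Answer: Rational(7989, 19756) ≈ 0.40438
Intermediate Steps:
Function('d')(T) = Add(4, Mul(-1, T))
M = -6
Function('X')(I) = 16 (Function('X')(I) = Pow(Add(I, Add(4, Mul(-1, I))), 2) = Pow(4, 2) = 16)
Add(Mul(Function('b')(M, Add(23, Mul(-1, -2))), Pow(Function('X')(29), -1)), Mul(Add(2314, Mul(-1, -918)), Pow(4939, -1))) = Add(Mul(-4, Pow(16, -1)), Mul(Add(2314, Mul(-1, -918)), Pow(4939, -1))) = Add(Mul(-4, Rational(1, 16)), Mul(Add(2314, 918), Rational(1, 4939))) = Add(Rational(-1, 4), Mul(3232, Rational(1, 4939))) = Add(Rational(-1, 4), Rational(3232, 4939)) = Rational(7989, 19756)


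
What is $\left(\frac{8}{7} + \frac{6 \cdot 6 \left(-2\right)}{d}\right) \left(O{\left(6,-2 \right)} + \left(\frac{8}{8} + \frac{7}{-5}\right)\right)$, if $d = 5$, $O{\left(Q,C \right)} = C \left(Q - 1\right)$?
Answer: $\frac{24128}{175} \approx 137.87$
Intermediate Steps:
$O{\left(Q,C \right)} = C \left(-1 + Q\right)$
$\left(\frac{8}{7} + \frac{6 \cdot 6 \left(-2\right)}{d}\right) \left(O{\left(6,-2 \right)} + \left(\frac{8}{8} + \frac{7}{-5}\right)\right) = \left(\frac{8}{7} + \frac{6 \cdot 6 \left(-2\right)}{5}\right) \left(- 2 \left(-1 + 6\right) + \left(\frac{8}{8} + \frac{7}{-5}\right)\right) = \left(8 \cdot \frac{1}{7} + 36 \left(-2\right) \frac{1}{5}\right) \left(\left(-2\right) 5 + \left(8 \cdot \frac{1}{8} + 7 \left(- \frac{1}{5}\right)\right)\right) = \left(\frac{8}{7} - \frac{72}{5}\right) \left(-10 + \left(1 - \frac{7}{5}\right)\right) = \left(\frac{8}{7} - \frac{72}{5}\right) \left(-10 - \frac{2}{5}\right) = \left(- \frac{464}{35}\right) \left(- \frac{52}{5}\right) = \frac{24128}{175}$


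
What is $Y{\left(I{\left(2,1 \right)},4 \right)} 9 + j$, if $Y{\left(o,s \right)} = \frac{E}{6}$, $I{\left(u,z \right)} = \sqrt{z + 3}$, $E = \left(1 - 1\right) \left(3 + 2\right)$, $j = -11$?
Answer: $-11$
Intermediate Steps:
$E = 0$ ($E = 0 \cdot 5 = 0$)
$I{\left(u,z \right)} = \sqrt{3 + z}$
$Y{\left(o,s \right)} = 0$ ($Y{\left(o,s \right)} = \frac{0}{6} = 0 \cdot \frac{1}{6} = 0$)
$Y{\left(I{\left(2,1 \right)},4 \right)} 9 + j = 0 \cdot 9 - 11 = 0 - 11 = -11$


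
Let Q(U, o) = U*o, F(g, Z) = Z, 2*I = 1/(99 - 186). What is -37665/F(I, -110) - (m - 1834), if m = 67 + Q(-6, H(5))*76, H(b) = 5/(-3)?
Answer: 29687/22 ≈ 1349.4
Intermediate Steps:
I = -1/174 (I = 1/(2*(99 - 186)) = (1/2)/(-87) = (1/2)*(-1/87) = -1/174 ≈ -0.0057471)
H(b) = -5/3 (H(b) = 5*(-1/3) = -5/3)
m = 827 (m = 67 - 6*(-5/3)*76 = 67 + 10*76 = 67 + 760 = 827)
-37665/F(I, -110) - (m - 1834) = -37665/(-110) - (827 - 1834) = -37665*(-1/110) - 1*(-1007) = 7533/22 + 1007 = 29687/22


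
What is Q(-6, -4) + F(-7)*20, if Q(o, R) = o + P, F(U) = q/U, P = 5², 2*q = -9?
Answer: 223/7 ≈ 31.857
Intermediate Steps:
q = -9/2 (q = (½)*(-9) = -9/2 ≈ -4.5000)
P = 25
F(U) = -9/(2*U)
Q(o, R) = 25 + o (Q(o, R) = o + 25 = 25 + o)
Q(-6, -4) + F(-7)*20 = (25 - 6) - 9/2/(-7)*20 = 19 - 9/2*(-⅐)*20 = 19 + (9/14)*20 = 19 + 90/7 = 223/7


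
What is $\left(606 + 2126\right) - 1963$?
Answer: $769$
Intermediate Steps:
$\left(606 + 2126\right) - 1963 = 2732 - 1963 = 769$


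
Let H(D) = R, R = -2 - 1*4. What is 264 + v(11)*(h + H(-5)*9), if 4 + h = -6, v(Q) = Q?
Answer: -440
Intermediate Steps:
R = -6 (R = -2 - 4 = -6)
H(D) = -6
h = -10 (h = -4 - 6 = -10)
264 + v(11)*(h + H(-5)*9) = 264 + 11*(-10 - 6*9) = 264 + 11*(-10 - 54) = 264 + 11*(-64) = 264 - 704 = -440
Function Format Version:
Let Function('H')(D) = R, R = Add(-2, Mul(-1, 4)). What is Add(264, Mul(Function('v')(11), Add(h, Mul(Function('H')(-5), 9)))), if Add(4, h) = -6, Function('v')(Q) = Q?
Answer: -440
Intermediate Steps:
R = -6 (R = Add(-2, -4) = -6)
Function('H')(D) = -6
h = -10 (h = Add(-4, -6) = -10)
Add(264, Mul(Function('v')(11), Add(h, Mul(Function('H')(-5), 9)))) = Add(264, Mul(11, Add(-10, Mul(-6, 9)))) = Add(264, Mul(11, Add(-10, -54))) = Add(264, Mul(11, -64)) = Add(264, -704) = -440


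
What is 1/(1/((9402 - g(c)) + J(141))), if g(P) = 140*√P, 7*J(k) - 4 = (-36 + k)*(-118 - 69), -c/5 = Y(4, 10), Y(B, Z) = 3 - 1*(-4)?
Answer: 46183/7 - 140*I*√35 ≈ 6597.6 - 828.25*I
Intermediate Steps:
Y(B, Z) = 7 (Y(B, Z) = 3 + 4 = 7)
c = -35 (c = -5*7 = -35)
J(k) = 6736/7 - 187*k/7 (J(k) = 4/7 + ((-36 + k)*(-118 - 69))/7 = 4/7 + ((-36 + k)*(-187))/7 = 4/7 + (6732 - 187*k)/7 = 4/7 + (6732/7 - 187*k/7) = 6736/7 - 187*k/7)
1/(1/((9402 - g(c)) + J(141))) = 1/(1/((9402 - 140*√(-35)) + (6736/7 - 187/7*141))) = 1/(1/((9402 - 140*I*√35) + (6736/7 - 26367/7))) = 1/(1/((9402 - 140*I*√35) - 19631/7)) = 1/(1/(46183/7 - 140*I*√35)) = 46183/7 - 140*I*√35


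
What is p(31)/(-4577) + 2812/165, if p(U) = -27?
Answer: 12874979/755205 ≈ 17.048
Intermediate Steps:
p(31)/(-4577) + 2812/165 = -27/(-4577) + 2812/165 = -27*(-1/4577) + 2812*(1/165) = 27/4577 + 2812/165 = 12874979/755205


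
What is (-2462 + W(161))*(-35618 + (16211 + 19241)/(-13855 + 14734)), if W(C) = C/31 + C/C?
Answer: 2380795980100/27249 ≈ 8.7372e+7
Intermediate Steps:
W(C) = 1 + C/31 (W(C) = C*(1/31) + 1 = C/31 + 1 = 1 + C/31)
(-2462 + W(161))*(-35618 + (16211 + 19241)/(-13855 + 14734)) = (-2462 + (1 + (1/31)*161))*(-35618 + (16211 + 19241)/(-13855 + 14734)) = (-2462 + (1 + 161/31))*(-35618 + 35452/879) = (-2462 + 192/31)*(-35618 + 35452*(1/879)) = -76130*(-35618 + 35452/879)/31 = -76130/31*(-31272770/879) = 2380795980100/27249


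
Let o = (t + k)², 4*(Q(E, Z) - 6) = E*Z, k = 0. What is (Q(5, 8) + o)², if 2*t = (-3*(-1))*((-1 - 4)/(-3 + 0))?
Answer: 7921/16 ≈ 495.06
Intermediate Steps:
t = 5/2 (t = ((-3*(-1))*((-1 - 4)/(-3 + 0)))/2 = (3*(-5/(-3)))/2 = (3*(-5*(-⅓)))/2 = (3*(5/3))/2 = (½)*5 = 5/2 ≈ 2.5000)
Q(E, Z) = 6 + E*Z/4 (Q(E, Z) = 6 + (E*Z)/4 = 6 + E*Z/4)
o = 25/4 (o = (5/2 + 0)² = (5/2)² = 25/4 ≈ 6.2500)
(Q(5, 8) + o)² = ((6 + (¼)*5*8) + 25/4)² = ((6 + 10) + 25/4)² = (16 + 25/4)² = (89/4)² = 7921/16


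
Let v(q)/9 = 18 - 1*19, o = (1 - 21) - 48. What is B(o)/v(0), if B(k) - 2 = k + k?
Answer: 134/9 ≈ 14.889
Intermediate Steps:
o = -68 (o = -20 - 48 = -68)
v(q) = -9 (v(q) = 9*(18 - 1*19) = 9*(18 - 19) = 9*(-1) = -9)
B(k) = 2 + 2*k (B(k) = 2 + (k + k) = 2 + 2*k)
B(o)/v(0) = (2 + 2*(-68))/(-9) = (2 - 136)*(-⅑) = -134*(-⅑) = 134/9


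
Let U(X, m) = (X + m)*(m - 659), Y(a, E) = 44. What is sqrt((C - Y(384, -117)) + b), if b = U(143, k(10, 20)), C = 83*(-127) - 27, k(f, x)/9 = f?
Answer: 31*I*sqrt(149) ≈ 378.4*I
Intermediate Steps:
k(f, x) = 9*f
U(X, m) = (-659 + m)*(X + m) (U(X, m) = (X + m)*(-659 + m) = (-659 + m)*(X + m))
C = -10568 (C = -10541 - 27 = -10568)
b = -132577 (b = (9*10)**2 - 659*143 - 5931*10 + 143*(9*10) = 90**2 - 94237 - 659*90 + 143*90 = 8100 - 94237 - 59310 + 12870 = -132577)
sqrt((C - Y(384, -117)) + b) = sqrt((-10568 - 1*44) - 132577) = sqrt((-10568 - 44) - 132577) = sqrt(-10612 - 132577) = sqrt(-143189) = 31*I*sqrt(149)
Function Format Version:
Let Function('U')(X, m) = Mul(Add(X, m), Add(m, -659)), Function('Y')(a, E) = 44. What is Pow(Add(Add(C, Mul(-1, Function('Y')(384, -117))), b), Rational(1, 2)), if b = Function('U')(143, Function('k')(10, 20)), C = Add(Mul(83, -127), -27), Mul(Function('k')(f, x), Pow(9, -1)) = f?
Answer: Mul(31, I, Pow(149, Rational(1, 2))) ≈ Mul(378.40, I)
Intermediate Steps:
Function('k')(f, x) = Mul(9, f)
Function('U')(X, m) = Mul(Add(-659, m), Add(X, m)) (Function('U')(X, m) = Mul(Add(X, m), Add(-659, m)) = Mul(Add(-659, m), Add(X, m)))
C = -10568 (C = Add(-10541, -27) = -10568)
b = -132577 (b = Add(Pow(Mul(9, 10), 2), Mul(-659, 143), Mul(-659, Mul(9, 10)), Mul(143, Mul(9, 10))) = Add(Pow(90, 2), -94237, Mul(-659, 90), Mul(143, 90)) = Add(8100, -94237, -59310, 12870) = -132577)
Pow(Add(Add(C, Mul(-1, Function('Y')(384, -117))), b), Rational(1, 2)) = Pow(Add(Add(-10568, Mul(-1, 44)), -132577), Rational(1, 2)) = Pow(Add(Add(-10568, -44), -132577), Rational(1, 2)) = Pow(Add(-10612, -132577), Rational(1, 2)) = Pow(-143189, Rational(1, 2)) = Mul(31, I, Pow(149, Rational(1, 2)))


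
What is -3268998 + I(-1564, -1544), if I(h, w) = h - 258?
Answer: -3270820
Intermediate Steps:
I(h, w) = -258 + h
-3268998 + I(-1564, -1544) = -3268998 + (-258 - 1564) = -3268998 - 1822 = -3270820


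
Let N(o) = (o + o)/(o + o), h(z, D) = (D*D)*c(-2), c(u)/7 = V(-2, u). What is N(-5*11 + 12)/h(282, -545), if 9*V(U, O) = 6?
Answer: 3/4158350 ≈ 7.2144e-7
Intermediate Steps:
V(U, O) = ⅔ (V(U, O) = (⅑)*6 = ⅔)
c(u) = 14/3 (c(u) = 7*(⅔) = 14/3)
h(z, D) = 14*D²/3 (h(z, D) = (D*D)*(14/3) = D²*(14/3) = 14*D²/3)
N(o) = 1 (N(o) = (2*o)/((2*o)) = (2*o)*(1/(2*o)) = 1)
N(-5*11 + 12)/h(282, -545) = 1/((14/3)*(-545)²) = 1/((14/3)*297025) = 1/(4158350/3) = 1*(3/4158350) = 3/4158350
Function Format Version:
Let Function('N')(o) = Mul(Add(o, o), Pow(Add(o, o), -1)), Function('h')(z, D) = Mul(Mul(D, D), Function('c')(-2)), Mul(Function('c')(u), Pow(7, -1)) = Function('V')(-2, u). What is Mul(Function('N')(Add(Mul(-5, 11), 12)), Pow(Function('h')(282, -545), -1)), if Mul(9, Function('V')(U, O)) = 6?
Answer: Rational(3, 4158350) ≈ 7.2144e-7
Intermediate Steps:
Function('V')(U, O) = Rational(2, 3) (Function('V')(U, O) = Mul(Rational(1, 9), 6) = Rational(2, 3))
Function('c')(u) = Rational(14, 3) (Function('c')(u) = Mul(7, Rational(2, 3)) = Rational(14, 3))
Function('h')(z, D) = Mul(Rational(14, 3), Pow(D, 2)) (Function('h')(z, D) = Mul(Mul(D, D), Rational(14, 3)) = Mul(Pow(D, 2), Rational(14, 3)) = Mul(Rational(14, 3), Pow(D, 2)))
Function('N')(o) = 1 (Function('N')(o) = Mul(Mul(2, o), Pow(Mul(2, o), -1)) = Mul(Mul(2, o), Mul(Rational(1, 2), Pow(o, -1))) = 1)
Mul(Function('N')(Add(Mul(-5, 11), 12)), Pow(Function('h')(282, -545), -1)) = Mul(1, Pow(Mul(Rational(14, 3), Pow(-545, 2)), -1)) = Mul(1, Pow(Mul(Rational(14, 3), 297025), -1)) = Mul(1, Pow(Rational(4158350, 3), -1)) = Mul(1, Rational(3, 4158350)) = Rational(3, 4158350)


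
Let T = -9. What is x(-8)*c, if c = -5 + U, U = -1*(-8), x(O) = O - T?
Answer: 3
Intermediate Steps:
x(O) = 9 + O (x(O) = O - 1*(-9) = O + 9 = 9 + O)
U = 8
c = 3 (c = -5 + 8 = 3)
x(-8)*c = (9 - 8)*3 = 1*3 = 3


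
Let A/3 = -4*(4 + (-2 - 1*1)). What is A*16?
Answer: -192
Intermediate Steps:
A = -12 (A = 3*(-4*(4 + (-2 - 1*1))) = 3*(-4*(4 + (-2 - 1))) = 3*(-4*(4 - 3)) = 3*(-4*1) = 3*(-4) = -12)
A*16 = -12*16 = -192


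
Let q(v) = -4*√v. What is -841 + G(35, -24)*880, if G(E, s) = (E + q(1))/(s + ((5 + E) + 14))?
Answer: 205/3 ≈ 68.333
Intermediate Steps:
G(E, s) = (-4 + E)/(19 + E + s) (G(E, s) = (E - 4*√1)/(s + ((5 + E) + 14)) = (E - 4*1)/(s + (19 + E)) = (E - 4)/(19 + E + s) = (-4 + E)/(19 + E + s))
-841 + G(35, -24)*880 = -841 + ((-4 + 35)/(19 + 35 - 24))*880 = -841 + (31/30)*880 = -841 + 2728/3 = 205/3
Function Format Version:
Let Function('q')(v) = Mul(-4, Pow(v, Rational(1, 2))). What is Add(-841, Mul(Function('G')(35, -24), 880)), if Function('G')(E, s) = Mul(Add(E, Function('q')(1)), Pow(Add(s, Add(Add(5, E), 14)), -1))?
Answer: Rational(205, 3) ≈ 68.333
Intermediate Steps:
Function('G')(E, s) = Mul(Pow(Add(19, E, s), -1), Add(-4, E)) (Function('G')(E, s) = Mul(Add(E, Mul(-4, Pow(1, Rational(1, 2)))), Pow(Add(s, Add(Add(5, E), 14)), -1)) = Mul(Add(E, Mul(-4, 1)), Pow(Add(s, Add(19, E)), -1)) = Mul(Add(E, -4), Pow(Add(19, E, s), -1)) = Mul(Add(-4, E), Pow(Add(19, E, s), -1)) = Mul(Pow(Add(19, E, s), -1), Add(-4, E)))
Add(-841, Mul(Function('G')(35, -24), 880)) = Add(-841, Mul(Mul(Pow(Add(19, 35, -24), -1), Add(-4, 35)), 880)) = Add(-841, Mul(Mul(Pow(30, -1), 31), 880)) = Add(-841, Mul(Mul(Rational(1, 30), 31), 880)) = Add(-841, Mul(Rational(31, 30), 880)) = Add(-841, Rational(2728, 3)) = Rational(205, 3)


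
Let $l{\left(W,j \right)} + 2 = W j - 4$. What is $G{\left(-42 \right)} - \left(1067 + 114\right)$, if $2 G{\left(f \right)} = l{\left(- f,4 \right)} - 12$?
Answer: $-1106$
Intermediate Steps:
$l{\left(W,j \right)} = -6 + W j$ ($l{\left(W,j \right)} = -2 + \left(W j - 4\right) = -2 + \left(-4 + W j\right) = -6 + W j$)
$G{\left(f \right)} = -9 - 2 f$ ($G{\left(f \right)} = \frac{\left(-6 + - f 4\right) - 12}{2} = \frac{\left(-6 - 4 f\right) - 12}{2} = \frac{-18 - 4 f}{2} = -9 - 2 f$)
$G{\left(-42 \right)} - \left(1067 + 114\right) = \left(-9 - -84\right) - \left(1067 + 114\right) = \left(-9 + 84\right) - 1181 = 75 - 1181 = -1106$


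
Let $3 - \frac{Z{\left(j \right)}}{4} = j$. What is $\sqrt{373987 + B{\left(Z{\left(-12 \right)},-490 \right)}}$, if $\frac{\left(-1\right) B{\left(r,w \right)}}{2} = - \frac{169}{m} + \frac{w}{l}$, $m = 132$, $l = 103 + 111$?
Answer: $\frac{\sqrt{18651777409254}}{7062} \approx 611.55$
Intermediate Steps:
$Z{\left(j \right)} = 12 - 4 j$
$l = 214$
$B{\left(r,w \right)} = \frac{169}{66} - \frac{w}{107}$ ($B{\left(r,w \right)} = - 2 \left(- \frac{169}{132} + \frac{w}{214}\right) = \frac{169}{66} - \frac{w}{107}$)
$\sqrt{373987 + B{\left(Z{\left(-12 \right)},-490 \right)}} = \sqrt{373987 + \left(\frac{169}{66} - - \frac{490}{107}\right)} = \sqrt{373987 + \left(\frac{169}{66} + \frac{490}{107}\right)} = \sqrt{373987 + \frac{50423}{7062}} = \sqrt{\frac{2641146617}{7062}} = \frac{\sqrt{18651777409254}}{7062}$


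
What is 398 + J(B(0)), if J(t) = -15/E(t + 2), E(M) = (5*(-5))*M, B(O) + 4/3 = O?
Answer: 3989/10 ≈ 398.90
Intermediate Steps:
B(O) = -4/3 + O
E(M) = -25*M
J(t) = -15/(-50 - 25*t) (J(t) = -15*(-1/(25*(t + 2))) = -15*(-1/(25*(2 + t))) = -15/(-50 - 25*t))
398 + J(B(0)) = 398 + 3/(5*(2 + (-4/3 + 0))) = 398 + 3/(5*(2 - 4/3)) = 398 + 3/(5*(2/3)) = 398 + (3/5)*(3/2) = 398 + 9/10 = 3989/10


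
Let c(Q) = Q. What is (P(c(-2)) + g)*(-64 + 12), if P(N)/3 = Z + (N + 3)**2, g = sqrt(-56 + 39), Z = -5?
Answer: 624 - 52*I*sqrt(17) ≈ 624.0 - 214.4*I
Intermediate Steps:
g = I*sqrt(17) (g = sqrt(-17) = I*sqrt(17) ≈ 4.1231*I)
P(N) = -15 + 3*(3 + N)**2 (P(N) = 3*(-5 + (N + 3)**2) = 3*(-5 + (3 + N)**2) = -15 + 3*(3 + N)**2)
(P(c(-2)) + g)*(-64 + 12) = ((-15 + 3*(3 - 2)**2) + I*sqrt(17))*(-64 + 12) = ((-15 + 3*1**2) + I*sqrt(17))*(-52) = ((-15 + 3*1) + I*sqrt(17))*(-52) = ((-15 + 3) + I*sqrt(17))*(-52) = (-12 + I*sqrt(17))*(-52) = 624 - 52*I*sqrt(17)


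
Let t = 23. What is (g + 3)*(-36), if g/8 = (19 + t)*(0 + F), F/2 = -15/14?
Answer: 25812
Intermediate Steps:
F = -15/7 (F = 2*(-15/14) = -15/7 ≈ -2.1429)
g = -720 (g = 8*((19 + 23)*(0 - 15/7)) = 8*(42*(-15/7)) = 8*(-90) = -720)
(g + 3)*(-36) = (-720 + 3)*(-36) = -717*(-36) = 25812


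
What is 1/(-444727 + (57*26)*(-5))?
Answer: -1/452137 ≈ -2.2117e-6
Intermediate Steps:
1/(-444727 + (57*26)*(-5)) = 1/(-444727 + 1482*(-5)) = 1/(-444727 - 7410) = 1/(-452137) = -1/452137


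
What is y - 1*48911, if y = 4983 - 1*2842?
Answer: -46770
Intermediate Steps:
y = 2141 (y = 4983 - 2842 = 2141)
y - 1*48911 = 2141 - 1*48911 = 2141 - 48911 = -46770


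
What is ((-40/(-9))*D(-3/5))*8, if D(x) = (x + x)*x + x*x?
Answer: 192/5 ≈ 38.400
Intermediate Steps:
D(x) = 3*x**2 (D(x) = (2*x)*x + x**2 = 2*x**2 + x**2 = 3*x**2)
((-40/(-9))*D(-3/5))*8 = ((-40/(-9))*(3*(-3/5)**2))*8 = ((-40*(-1/9))*(3*(-3*1/5)**2))*8 = (40*(3*(-3/5)**2)/9)*8 = (40*(3*(9/25))/9)*8 = ((40/9)*(27/25))*8 = (24/5)*8 = 192/5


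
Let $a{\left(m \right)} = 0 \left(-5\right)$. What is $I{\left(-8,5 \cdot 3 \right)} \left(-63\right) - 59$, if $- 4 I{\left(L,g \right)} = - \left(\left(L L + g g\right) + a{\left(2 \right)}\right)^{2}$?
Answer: $- \frac{5262059}{4} \approx -1.3155 \cdot 10^{6}$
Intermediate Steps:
$a{\left(m \right)} = 0$
$I{\left(L,g \right)} = \frac{\left(L^{2} + g^{2}\right)^{2}}{4}$ ($I{\left(L,g \right)} = - \frac{\left(-1\right) \left(\left(L L + g g\right) + 0\right)^{2}}{4} = - \frac{\left(-1\right) \left(\left(L^{2} + g^{2}\right) + 0\right)^{2}}{4} = - \frac{\left(-1\right) \left(L^{2} + g^{2}\right)^{2}}{4} = \frac{\left(L^{2} + g^{2}\right)^{2}}{4}$)
$I{\left(-8,5 \cdot 3 \right)} \left(-63\right) - 59 = \frac{\left(\left(-8\right)^{2} + \left(5 \cdot 3\right)^{2}\right)^{2}}{4} \left(-63\right) - 59 = \frac{\left(64 + 15^{2}\right)^{2}}{4} \left(-63\right) - 59 = \frac{\left(64 + 225\right)^{2}}{4} \left(-63\right) - 59 = \frac{289^{2}}{4} \left(-63\right) - 59 = \frac{1}{4} \cdot 83521 \left(-63\right) - 59 = \frac{83521}{4} \left(-63\right) - 59 = - \frac{5261823}{4} - 59 = - \frac{5262059}{4}$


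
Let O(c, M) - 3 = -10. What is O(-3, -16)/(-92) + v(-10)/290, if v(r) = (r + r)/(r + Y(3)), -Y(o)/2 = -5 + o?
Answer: 701/8004 ≈ 0.087581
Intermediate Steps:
Y(o) = 10 - 2*o (Y(o) = -2*(-5 + o) = 10 - 2*o)
O(c, M) = -7 (O(c, M) = 3 - 10 = -7)
v(r) = 2*r/(4 + r) (v(r) = (r + r)/(r + (10 - 2*3)) = (2*r)/(r + (10 - 6)) = (2*r)/(r + 4) = (2*r)/(4 + r) = 2*r/(4 + r))
O(-3, -16)/(-92) + v(-10)/290 = -7/(-92) + (2*(-10)/(4 - 10))/290 = -7*(-1/92) + (2*(-10)/(-6))*(1/290) = 7/92 + (2*(-10)*(-1/6))*(1/290) = 7/92 + (10/3)*(1/290) = 7/92 + 1/87 = 701/8004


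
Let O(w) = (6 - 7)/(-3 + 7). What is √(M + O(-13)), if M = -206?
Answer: 5*I*√33/2 ≈ 14.361*I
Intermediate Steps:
O(w) = -¼ (O(w) = -1/4 = -1*¼ = -¼)
√(M + O(-13)) = √(-206 - ¼) = √(-825/4) = 5*I*√33/2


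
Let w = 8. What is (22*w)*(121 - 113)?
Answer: 1408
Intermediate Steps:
(22*w)*(121 - 113) = (22*8)*(121 - 113) = 176*8 = 1408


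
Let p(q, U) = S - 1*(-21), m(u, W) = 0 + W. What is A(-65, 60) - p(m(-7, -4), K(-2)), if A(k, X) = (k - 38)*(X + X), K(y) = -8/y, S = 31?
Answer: -12412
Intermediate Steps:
m(u, W) = W
A(k, X) = 2*X*(-38 + k) (A(k, X) = (-38 + k)*(2*X) = 2*X*(-38 + k))
p(q, U) = 52 (p(q, U) = 31 - 1*(-21) = 31 + 21 = 52)
A(-65, 60) - p(m(-7, -4), K(-2)) = 2*60*(-38 - 65) - 1*52 = 2*60*(-103) - 52 = -12360 - 52 = -12412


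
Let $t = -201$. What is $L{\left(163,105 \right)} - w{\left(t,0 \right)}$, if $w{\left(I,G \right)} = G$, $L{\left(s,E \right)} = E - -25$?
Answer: $130$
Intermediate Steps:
$L{\left(s,E \right)} = 25 + E$ ($L{\left(s,E \right)} = E + 25 = 25 + E$)
$L{\left(163,105 \right)} - w{\left(t,0 \right)} = \left(25 + 105\right) - 0 = 130 + 0 = 130$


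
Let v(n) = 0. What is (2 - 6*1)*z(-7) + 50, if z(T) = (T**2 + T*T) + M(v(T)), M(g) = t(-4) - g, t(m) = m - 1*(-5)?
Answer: -346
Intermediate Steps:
t(m) = 5 + m (t(m) = m + 5 = 5 + m)
M(g) = 1 - g (M(g) = (5 - 4) - g = 1 - g)
z(T) = 1 + 2*T**2 (z(T) = (T**2 + T*T) + (1 - 1*0) = (T**2 + T**2) + (1 + 0) = 2*T**2 + 1 = 1 + 2*T**2)
(2 - 6*1)*z(-7) + 50 = (2 - 6*1)*(1 + 2*(-7)**2) + 50 = (2 - 6)*(1 + 2*49) + 50 = -4*(1 + 98) + 50 = -4*99 + 50 = -396 + 50 = -346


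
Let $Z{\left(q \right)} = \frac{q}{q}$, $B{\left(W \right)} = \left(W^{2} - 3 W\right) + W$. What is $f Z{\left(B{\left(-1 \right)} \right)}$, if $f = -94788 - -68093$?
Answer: $-26695$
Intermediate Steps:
$B{\left(W \right)} = W^{2} - 2 W$
$f = -26695$ ($f = -94788 + 68093 = -26695$)
$Z{\left(q \right)} = 1$
$f Z{\left(B{\left(-1 \right)} \right)} = \left(-26695\right) 1 = -26695$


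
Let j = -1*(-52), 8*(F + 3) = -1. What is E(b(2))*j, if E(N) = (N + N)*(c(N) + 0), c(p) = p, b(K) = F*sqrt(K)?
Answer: 8125/4 ≈ 2031.3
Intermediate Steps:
F = -25/8 (F = -3 + (1/8)*(-1) = -3 - 1/8 = -25/8 ≈ -3.1250)
b(K) = -25*sqrt(K)/8
E(N) = 2*N**2 (E(N) = (N + N)*(N + 0) = (2*N)*N = 2*N**2)
j = 52
E(b(2))*j = (2*(-25*sqrt(2)/8)**2)*52 = (2*(625/32))*52 = (625/16)*52 = 8125/4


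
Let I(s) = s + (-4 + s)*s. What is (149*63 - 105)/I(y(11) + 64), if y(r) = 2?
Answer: 221/99 ≈ 2.2323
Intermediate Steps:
I(s) = s + s*(-4 + s)
(149*63 - 105)/I(y(11) + 64) = (149*63 - 105)/(((2 + 64)*(-3 + (2 + 64)))) = (9387 - 105)/((66*(-3 + 66))) = 9282/((66*63)) = 9282/4158 = 9282*(1/4158) = 221/99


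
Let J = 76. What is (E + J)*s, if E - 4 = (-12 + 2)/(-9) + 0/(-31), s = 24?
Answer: 5840/3 ≈ 1946.7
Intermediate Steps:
E = 46/9 (E = 4 + ((-12 + 2)/(-9) + 0/(-31)) = 4 + (-10*(-⅑) + 0*(-1/31)) = 4 + (10/9 + 0) = 4 + 10/9 = 46/9 ≈ 5.1111)
(E + J)*s = (46/9 + 76)*24 = (730/9)*24 = 5840/3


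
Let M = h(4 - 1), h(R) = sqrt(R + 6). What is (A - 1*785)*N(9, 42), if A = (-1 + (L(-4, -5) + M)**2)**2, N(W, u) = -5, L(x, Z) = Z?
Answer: 3880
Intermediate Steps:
h(R) = sqrt(6 + R)
M = 3 (M = sqrt(6 + (4 - 1)) = sqrt(6 + 3) = sqrt(9) = 3)
A = 9 (A = (-1 + (-5 + 3)**2)**2 = (-1 + (-2)**2)**2 = (-1 + 4)**2 = 3**2 = 9)
(A - 1*785)*N(9, 42) = (9 - 1*785)*(-5) = (9 - 785)*(-5) = -776*(-5) = 3880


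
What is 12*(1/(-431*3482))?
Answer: -6/750371 ≈ -7.9960e-6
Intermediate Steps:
12*(1/(-431*3482)) = 12*(-1/431*1/3482) = 12*(-1/1500742) = -6/750371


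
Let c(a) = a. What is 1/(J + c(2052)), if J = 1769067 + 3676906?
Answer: 1/5448025 ≈ 1.8355e-7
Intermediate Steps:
J = 5445973
1/(J + c(2052)) = 1/(5445973 + 2052) = 1/5448025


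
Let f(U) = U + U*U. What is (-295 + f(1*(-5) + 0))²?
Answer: 75625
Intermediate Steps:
f(U) = U + U²
(-295 + f(1*(-5) + 0))² = (-295 + (1*(-5) + 0)*(1 + (1*(-5) + 0)))² = (-295 + (-5 + 0)*(1 + (-5 + 0)))² = (-295 - 5*(1 - 5))² = (-295 - 5*(-4))² = (-295 + 20)² = (-275)² = 75625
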